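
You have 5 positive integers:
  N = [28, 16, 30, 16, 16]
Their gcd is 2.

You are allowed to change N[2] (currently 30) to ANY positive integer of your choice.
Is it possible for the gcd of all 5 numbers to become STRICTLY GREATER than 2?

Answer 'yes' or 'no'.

Current gcd = 2
gcd of all OTHER numbers (without N[2]=30): gcd([28, 16, 16, 16]) = 4
The new gcd after any change is gcd(4, new_value).
This can be at most 4.
Since 4 > old gcd 2, the gcd CAN increase (e.g., set N[2] = 4).

Answer: yes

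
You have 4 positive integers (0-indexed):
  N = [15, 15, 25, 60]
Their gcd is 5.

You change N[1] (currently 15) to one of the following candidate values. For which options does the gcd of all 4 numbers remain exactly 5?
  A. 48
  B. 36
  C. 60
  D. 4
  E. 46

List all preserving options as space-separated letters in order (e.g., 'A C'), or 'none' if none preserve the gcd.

Answer: C

Derivation:
Old gcd = 5; gcd of others (without N[1]) = 5
New gcd for candidate v: gcd(5, v). Preserves old gcd iff gcd(5, v) = 5.
  Option A: v=48, gcd(5,48)=1 -> changes
  Option B: v=36, gcd(5,36)=1 -> changes
  Option C: v=60, gcd(5,60)=5 -> preserves
  Option D: v=4, gcd(5,4)=1 -> changes
  Option E: v=46, gcd(5,46)=1 -> changes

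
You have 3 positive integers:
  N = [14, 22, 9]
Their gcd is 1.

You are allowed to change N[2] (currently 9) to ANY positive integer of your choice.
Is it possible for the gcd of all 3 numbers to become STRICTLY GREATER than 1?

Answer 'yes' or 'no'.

Current gcd = 1
gcd of all OTHER numbers (without N[2]=9): gcd([14, 22]) = 2
The new gcd after any change is gcd(2, new_value).
This can be at most 2.
Since 2 > old gcd 1, the gcd CAN increase (e.g., set N[2] = 2).

Answer: yes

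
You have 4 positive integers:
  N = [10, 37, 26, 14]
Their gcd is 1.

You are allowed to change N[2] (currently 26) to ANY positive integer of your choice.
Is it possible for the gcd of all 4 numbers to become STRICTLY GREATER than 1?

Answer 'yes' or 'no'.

Answer: no

Derivation:
Current gcd = 1
gcd of all OTHER numbers (without N[2]=26): gcd([10, 37, 14]) = 1
The new gcd after any change is gcd(1, new_value).
This can be at most 1.
Since 1 = old gcd 1, the gcd can only stay the same or decrease.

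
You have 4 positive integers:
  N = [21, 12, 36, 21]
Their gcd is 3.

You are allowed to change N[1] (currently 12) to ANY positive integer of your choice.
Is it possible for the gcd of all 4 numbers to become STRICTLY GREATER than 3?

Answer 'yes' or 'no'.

Current gcd = 3
gcd of all OTHER numbers (without N[1]=12): gcd([21, 36, 21]) = 3
The new gcd after any change is gcd(3, new_value).
This can be at most 3.
Since 3 = old gcd 3, the gcd can only stay the same or decrease.

Answer: no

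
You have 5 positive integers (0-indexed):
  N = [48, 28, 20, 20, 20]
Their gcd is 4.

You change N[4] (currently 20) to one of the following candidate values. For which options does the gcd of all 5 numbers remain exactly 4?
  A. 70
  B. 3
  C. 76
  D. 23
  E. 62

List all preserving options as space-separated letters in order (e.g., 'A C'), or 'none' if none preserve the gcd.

Old gcd = 4; gcd of others (without N[4]) = 4
New gcd for candidate v: gcd(4, v). Preserves old gcd iff gcd(4, v) = 4.
  Option A: v=70, gcd(4,70)=2 -> changes
  Option B: v=3, gcd(4,3)=1 -> changes
  Option C: v=76, gcd(4,76)=4 -> preserves
  Option D: v=23, gcd(4,23)=1 -> changes
  Option E: v=62, gcd(4,62)=2 -> changes

Answer: C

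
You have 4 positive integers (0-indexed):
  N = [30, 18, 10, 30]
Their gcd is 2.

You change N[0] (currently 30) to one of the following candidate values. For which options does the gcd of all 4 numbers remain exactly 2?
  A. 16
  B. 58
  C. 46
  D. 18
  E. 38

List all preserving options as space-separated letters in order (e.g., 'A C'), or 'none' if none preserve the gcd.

Answer: A B C D E

Derivation:
Old gcd = 2; gcd of others (without N[0]) = 2
New gcd for candidate v: gcd(2, v). Preserves old gcd iff gcd(2, v) = 2.
  Option A: v=16, gcd(2,16)=2 -> preserves
  Option B: v=58, gcd(2,58)=2 -> preserves
  Option C: v=46, gcd(2,46)=2 -> preserves
  Option D: v=18, gcd(2,18)=2 -> preserves
  Option E: v=38, gcd(2,38)=2 -> preserves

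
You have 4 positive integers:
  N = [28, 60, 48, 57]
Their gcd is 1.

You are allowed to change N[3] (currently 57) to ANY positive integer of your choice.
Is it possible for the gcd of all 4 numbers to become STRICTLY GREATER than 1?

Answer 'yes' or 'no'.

Answer: yes

Derivation:
Current gcd = 1
gcd of all OTHER numbers (without N[3]=57): gcd([28, 60, 48]) = 4
The new gcd after any change is gcd(4, new_value).
This can be at most 4.
Since 4 > old gcd 1, the gcd CAN increase (e.g., set N[3] = 4).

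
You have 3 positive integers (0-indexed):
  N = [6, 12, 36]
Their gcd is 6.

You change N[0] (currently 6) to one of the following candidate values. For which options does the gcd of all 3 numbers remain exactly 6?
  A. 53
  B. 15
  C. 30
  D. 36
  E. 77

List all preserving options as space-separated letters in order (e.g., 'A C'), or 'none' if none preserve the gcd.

Answer: C

Derivation:
Old gcd = 6; gcd of others (without N[0]) = 12
New gcd for candidate v: gcd(12, v). Preserves old gcd iff gcd(12, v) = 6.
  Option A: v=53, gcd(12,53)=1 -> changes
  Option B: v=15, gcd(12,15)=3 -> changes
  Option C: v=30, gcd(12,30)=6 -> preserves
  Option D: v=36, gcd(12,36)=12 -> changes
  Option E: v=77, gcd(12,77)=1 -> changes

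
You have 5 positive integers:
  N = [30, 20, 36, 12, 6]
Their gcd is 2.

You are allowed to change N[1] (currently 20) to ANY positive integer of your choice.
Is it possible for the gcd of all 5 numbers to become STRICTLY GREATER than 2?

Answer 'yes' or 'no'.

Answer: yes

Derivation:
Current gcd = 2
gcd of all OTHER numbers (without N[1]=20): gcd([30, 36, 12, 6]) = 6
The new gcd after any change is gcd(6, new_value).
This can be at most 6.
Since 6 > old gcd 2, the gcd CAN increase (e.g., set N[1] = 6).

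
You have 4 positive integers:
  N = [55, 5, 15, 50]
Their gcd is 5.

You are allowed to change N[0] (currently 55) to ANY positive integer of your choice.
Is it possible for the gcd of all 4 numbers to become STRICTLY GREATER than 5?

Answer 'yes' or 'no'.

Current gcd = 5
gcd of all OTHER numbers (without N[0]=55): gcd([5, 15, 50]) = 5
The new gcd after any change is gcd(5, new_value).
This can be at most 5.
Since 5 = old gcd 5, the gcd can only stay the same or decrease.

Answer: no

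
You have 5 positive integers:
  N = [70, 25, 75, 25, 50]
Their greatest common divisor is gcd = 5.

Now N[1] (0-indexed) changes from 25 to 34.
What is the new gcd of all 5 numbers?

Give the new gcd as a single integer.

Answer: 1

Derivation:
Numbers: [70, 25, 75, 25, 50], gcd = 5
Change: index 1, 25 -> 34
gcd of the OTHER numbers (without index 1): gcd([70, 75, 25, 50]) = 5
New gcd = gcd(g_others, new_val) = gcd(5, 34) = 1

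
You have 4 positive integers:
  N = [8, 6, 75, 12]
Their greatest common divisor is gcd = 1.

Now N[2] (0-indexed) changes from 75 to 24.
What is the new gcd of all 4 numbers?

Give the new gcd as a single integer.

Answer: 2

Derivation:
Numbers: [8, 6, 75, 12], gcd = 1
Change: index 2, 75 -> 24
gcd of the OTHER numbers (without index 2): gcd([8, 6, 12]) = 2
New gcd = gcd(g_others, new_val) = gcd(2, 24) = 2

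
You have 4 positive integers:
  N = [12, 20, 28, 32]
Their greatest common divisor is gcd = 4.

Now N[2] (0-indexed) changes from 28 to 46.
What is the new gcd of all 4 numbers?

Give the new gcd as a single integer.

Numbers: [12, 20, 28, 32], gcd = 4
Change: index 2, 28 -> 46
gcd of the OTHER numbers (without index 2): gcd([12, 20, 32]) = 4
New gcd = gcd(g_others, new_val) = gcd(4, 46) = 2

Answer: 2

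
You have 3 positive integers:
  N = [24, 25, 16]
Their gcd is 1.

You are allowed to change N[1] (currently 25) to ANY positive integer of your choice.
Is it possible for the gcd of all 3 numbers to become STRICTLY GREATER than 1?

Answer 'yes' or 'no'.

Current gcd = 1
gcd of all OTHER numbers (without N[1]=25): gcd([24, 16]) = 8
The new gcd after any change is gcd(8, new_value).
This can be at most 8.
Since 8 > old gcd 1, the gcd CAN increase (e.g., set N[1] = 8).

Answer: yes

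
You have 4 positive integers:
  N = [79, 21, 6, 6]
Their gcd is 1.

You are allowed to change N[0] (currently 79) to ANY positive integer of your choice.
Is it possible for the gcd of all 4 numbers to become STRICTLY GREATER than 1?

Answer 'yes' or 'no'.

Current gcd = 1
gcd of all OTHER numbers (without N[0]=79): gcd([21, 6, 6]) = 3
The new gcd after any change is gcd(3, new_value).
This can be at most 3.
Since 3 > old gcd 1, the gcd CAN increase (e.g., set N[0] = 3).

Answer: yes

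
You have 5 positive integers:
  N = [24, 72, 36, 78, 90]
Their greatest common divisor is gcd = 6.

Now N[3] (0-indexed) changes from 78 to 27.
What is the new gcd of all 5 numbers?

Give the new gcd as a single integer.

Answer: 3

Derivation:
Numbers: [24, 72, 36, 78, 90], gcd = 6
Change: index 3, 78 -> 27
gcd of the OTHER numbers (without index 3): gcd([24, 72, 36, 90]) = 6
New gcd = gcd(g_others, new_val) = gcd(6, 27) = 3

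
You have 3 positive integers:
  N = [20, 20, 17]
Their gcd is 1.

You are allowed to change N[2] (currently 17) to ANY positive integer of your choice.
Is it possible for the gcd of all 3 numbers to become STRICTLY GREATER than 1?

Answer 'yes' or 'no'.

Answer: yes

Derivation:
Current gcd = 1
gcd of all OTHER numbers (without N[2]=17): gcd([20, 20]) = 20
The new gcd after any change is gcd(20, new_value).
This can be at most 20.
Since 20 > old gcd 1, the gcd CAN increase (e.g., set N[2] = 20).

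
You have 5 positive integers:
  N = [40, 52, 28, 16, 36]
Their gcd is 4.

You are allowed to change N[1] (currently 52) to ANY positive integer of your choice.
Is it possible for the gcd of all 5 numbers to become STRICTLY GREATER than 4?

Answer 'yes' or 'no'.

Current gcd = 4
gcd of all OTHER numbers (without N[1]=52): gcd([40, 28, 16, 36]) = 4
The new gcd after any change is gcd(4, new_value).
This can be at most 4.
Since 4 = old gcd 4, the gcd can only stay the same or decrease.

Answer: no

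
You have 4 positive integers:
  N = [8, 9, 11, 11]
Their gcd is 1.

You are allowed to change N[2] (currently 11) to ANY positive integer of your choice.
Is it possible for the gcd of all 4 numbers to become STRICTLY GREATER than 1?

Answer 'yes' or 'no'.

Answer: no

Derivation:
Current gcd = 1
gcd of all OTHER numbers (without N[2]=11): gcd([8, 9, 11]) = 1
The new gcd after any change is gcd(1, new_value).
This can be at most 1.
Since 1 = old gcd 1, the gcd can only stay the same or decrease.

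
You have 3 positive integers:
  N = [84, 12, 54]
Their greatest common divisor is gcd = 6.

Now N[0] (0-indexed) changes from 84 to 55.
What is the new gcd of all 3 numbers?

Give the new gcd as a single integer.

Numbers: [84, 12, 54], gcd = 6
Change: index 0, 84 -> 55
gcd of the OTHER numbers (without index 0): gcd([12, 54]) = 6
New gcd = gcd(g_others, new_val) = gcd(6, 55) = 1

Answer: 1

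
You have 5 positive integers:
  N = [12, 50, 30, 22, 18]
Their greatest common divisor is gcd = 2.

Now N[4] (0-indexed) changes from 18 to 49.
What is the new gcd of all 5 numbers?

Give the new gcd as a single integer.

Numbers: [12, 50, 30, 22, 18], gcd = 2
Change: index 4, 18 -> 49
gcd of the OTHER numbers (without index 4): gcd([12, 50, 30, 22]) = 2
New gcd = gcd(g_others, new_val) = gcd(2, 49) = 1

Answer: 1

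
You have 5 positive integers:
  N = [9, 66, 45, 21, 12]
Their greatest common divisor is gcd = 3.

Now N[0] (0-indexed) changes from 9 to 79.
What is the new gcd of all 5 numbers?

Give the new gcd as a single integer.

Numbers: [9, 66, 45, 21, 12], gcd = 3
Change: index 0, 9 -> 79
gcd of the OTHER numbers (without index 0): gcd([66, 45, 21, 12]) = 3
New gcd = gcd(g_others, new_val) = gcd(3, 79) = 1

Answer: 1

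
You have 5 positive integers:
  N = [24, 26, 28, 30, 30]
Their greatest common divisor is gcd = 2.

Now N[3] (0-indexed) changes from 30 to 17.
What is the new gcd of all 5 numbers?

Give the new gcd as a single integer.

Numbers: [24, 26, 28, 30, 30], gcd = 2
Change: index 3, 30 -> 17
gcd of the OTHER numbers (without index 3): gcd([24, 26, 28, 30]) = 2
New gcd = gcd(g_others, new_val) = gcd(2, 17) = 1

Answer: 1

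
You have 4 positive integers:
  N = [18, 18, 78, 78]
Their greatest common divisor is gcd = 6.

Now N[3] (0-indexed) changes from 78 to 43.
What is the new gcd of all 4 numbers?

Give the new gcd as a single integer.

Answer: 1

Derivation:
Numbers: [18, 18, 78, 78], gcd = 6
Change: index 3, 78 -> 43
gcd of the OTHER numbers (without index 3): gcd([18, 18, 78]) = 6
New gcd = gcd(g_others, new_val) = gcd(6, 43) = 1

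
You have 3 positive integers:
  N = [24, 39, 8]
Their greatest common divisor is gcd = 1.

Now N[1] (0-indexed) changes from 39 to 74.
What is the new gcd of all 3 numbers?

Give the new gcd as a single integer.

Numbers: [24, 39, 8], gcd = 1
Change: index 1, 39 -> 74
gcd of the OTHER numbers (without index 1): gcd([24, 8]) = 8
New gcd = gcd(g_others, new_val) = gcd(8, 74) = 2

Answer: 2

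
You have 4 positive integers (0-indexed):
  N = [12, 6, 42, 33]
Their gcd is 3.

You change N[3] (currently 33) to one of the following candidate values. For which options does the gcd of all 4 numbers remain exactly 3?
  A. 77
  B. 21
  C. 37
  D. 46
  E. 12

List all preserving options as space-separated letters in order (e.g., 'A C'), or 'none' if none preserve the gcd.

Old gcd = 3; gcd of others (without N[3]) = 6
New gcd for candidate v: gcd(6, v). Preserves old gcd iff gcd(6, v) = 3.
  Option A: v=77, gcd(6,77)=1 -> changes
  Option B: v=21, gcd(6,21)=3 -> preserves
  Option C: v=37, gcd(6,37)=1 -> changes
  Option D: v=46, gcd(6,46)=2 -> changes
  Option E: v=12, gcd(6,12)=6 -> changes

Answer: B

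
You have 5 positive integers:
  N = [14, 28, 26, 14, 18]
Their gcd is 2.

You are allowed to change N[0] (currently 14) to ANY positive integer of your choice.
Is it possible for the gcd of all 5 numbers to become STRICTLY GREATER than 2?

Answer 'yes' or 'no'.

Answer: no

Derivation:
Current gcd = 2
gcd of all OTHER numbers (without N[0]=14): gcd([28, 26, 14, 18]) = 2
The new gcd after any change is gcd(2, new_value).
This can be at most 2.
Since 2 = old gcd 2, the gcd can only stay the same or decrease.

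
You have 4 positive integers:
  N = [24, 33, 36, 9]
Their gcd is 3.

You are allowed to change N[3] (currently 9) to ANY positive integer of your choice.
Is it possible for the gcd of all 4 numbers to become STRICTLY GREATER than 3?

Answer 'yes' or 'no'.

Answer: no

Derivation:
Current gcd = 3
gcd of all OTHER numbers (without N[3]=9): gcd([24, 33, 36]) = 3
The new gcd after any change is gcd(3, new_value).
This can be at most 3.
Since 3 = old gcd 3, the gcd can only stay the same or decrease.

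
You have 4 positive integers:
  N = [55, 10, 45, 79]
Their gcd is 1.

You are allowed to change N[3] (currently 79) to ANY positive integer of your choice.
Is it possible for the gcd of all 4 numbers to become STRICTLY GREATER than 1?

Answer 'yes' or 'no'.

Current gcd = 1
gcd of all OTHER numbers (without N[3]=79): gcd([55, 10, 45]) = 5
The new gcd after any change is gcd(5, new_value).
This can be at most 5.
Since 5 > old gcd 1, the gcd CAN increase (e.g., set N[3] = 5).

Answer: yes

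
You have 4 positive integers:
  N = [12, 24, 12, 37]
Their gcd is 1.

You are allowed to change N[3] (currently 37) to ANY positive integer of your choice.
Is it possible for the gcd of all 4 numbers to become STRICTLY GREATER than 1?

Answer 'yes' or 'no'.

Current gcd = 1
gcd of all OTHER numbers (without N[3]=37): gcd([12, 24, 12]) = 12
The new gcd after any change is gcd(12, new_value).
This can be at most 12.
Since 12 > old gcd 1, the gcd CAN increase (e.g., set N[3] = 12).

Answer: yes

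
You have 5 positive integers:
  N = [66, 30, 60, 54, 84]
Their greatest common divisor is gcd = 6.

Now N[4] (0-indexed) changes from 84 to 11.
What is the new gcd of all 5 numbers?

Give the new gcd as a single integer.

Numbers: [66, 30, 60, 54, 84], gcd = 6
Change: index 4, 84 -> 11
gcd of the OTHER numbers (without index 4): gcd([66, 30, 60, 54]) = 6
New gcd = gcd(g_others, new_val) = gcd(6, 11) = 1

Answer: 1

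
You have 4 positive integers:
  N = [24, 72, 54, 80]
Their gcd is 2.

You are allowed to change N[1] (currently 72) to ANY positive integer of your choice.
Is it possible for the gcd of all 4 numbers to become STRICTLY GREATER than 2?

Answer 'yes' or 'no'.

Answer: no

Derivation:
Current gcd = 2
gcd of all OTHER numbers (without N[1]=72): gcd([24, 54, 80]) = 2
The new gcd after any change is gcd(2, new_value).
This can be at most 2.
Since 2 = old gcd 2, the gcd can only stay the same or decrease.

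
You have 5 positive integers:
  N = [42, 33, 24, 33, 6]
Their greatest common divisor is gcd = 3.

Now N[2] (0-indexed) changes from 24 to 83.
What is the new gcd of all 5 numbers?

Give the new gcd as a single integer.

Numbers: [42, 33, 24, 33, 6], gcd = 3
Change: index 2, 24 -> 83
gcd of the OTHER numbers (without index 2): gcd([42, 33, 33, 6]) = 3
New gcd = gcd(g_others, new_val) = gcd(3, 83) = 1

Answer: 1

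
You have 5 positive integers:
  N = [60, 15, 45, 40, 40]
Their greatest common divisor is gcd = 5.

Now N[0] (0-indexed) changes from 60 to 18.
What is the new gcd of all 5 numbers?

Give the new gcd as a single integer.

Answer: 1

Derivation:
Numbers: [60, 15, 45, 40, 40], gcd = 5
Change: index 0, 60 -> 18
gcd of the OTHER numbers (without index 0): gcd([15, 45, 40, 40]) = 5
New gcd = gcd(g_others, new_val) = gcd(5, 18) = 1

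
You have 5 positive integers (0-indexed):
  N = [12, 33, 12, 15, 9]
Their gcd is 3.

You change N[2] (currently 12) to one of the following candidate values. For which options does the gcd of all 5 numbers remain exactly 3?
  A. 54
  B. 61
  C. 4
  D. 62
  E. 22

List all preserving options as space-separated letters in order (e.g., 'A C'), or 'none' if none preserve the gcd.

Answer: A

Derivation:
Old gcd = 3; gcd of others (without N[2]) = 3
New gcd for candidate v: gcd(3, v). Preserves old gcd iff gcd(3, v) = 3.
  Option A: v=54, gcd(3,54)=3 -> preserves
  Option B: v=61, gcd(3,61)=1 -> changes
  Option C: v=4, gcd(3,4)=1 -> changes
  Option D: v=62, gcd(3,62)=1 -> changes
  Option E: v=22, gcd(3,22)=1 -> changes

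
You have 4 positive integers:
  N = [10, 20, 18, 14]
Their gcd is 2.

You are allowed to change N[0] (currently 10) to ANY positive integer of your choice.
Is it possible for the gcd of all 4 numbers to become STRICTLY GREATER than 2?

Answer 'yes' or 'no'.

Answer: no

Derivation:
Current gcd = 2
gcd of all OTHER numbers (without N[0]=10): gcd([20, 18, 14]) = 2
The new gcd after any change is gcd(2, new_value).
This can be at most 2.
Since 2 = old gcd 2, the gcd can only stay the same or decrease.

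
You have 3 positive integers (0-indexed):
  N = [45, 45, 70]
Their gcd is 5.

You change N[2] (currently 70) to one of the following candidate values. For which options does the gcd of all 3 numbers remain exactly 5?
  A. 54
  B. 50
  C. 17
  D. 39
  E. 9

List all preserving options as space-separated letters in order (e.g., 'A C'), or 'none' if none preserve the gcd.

Answer: B

Derivation:
Old gcd = 5; gcd of others (without N[2]) = 45
New gcd for candidate v: gcd(45, v). Preserves old gcd iff gcd(45, v) = 5.
  Option A: v=54, gcd(45,54)=9 -> changes
  Option B: v=50, gcd(45,50)=5 -> preserves
  Option C: v=17, gcd(45,17)=1 -> changes
  Option D: v=39, gcd(45,39)=3 -> changes
  Option E: v=9, gcd(45,9)=9 -> changes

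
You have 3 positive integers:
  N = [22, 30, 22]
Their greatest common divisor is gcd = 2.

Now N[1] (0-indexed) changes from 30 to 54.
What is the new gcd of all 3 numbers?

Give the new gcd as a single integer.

Answer: 2

Derivation:
Numbers: [22, 30, 22], gcd = 2
Change: index 1, 30 -> 54
gcd of the OTHER numbers (without index 1): gcd([22, 22]) = 22
New gcd = gcd(g_others, new_val) = gcd(22, 54) = 2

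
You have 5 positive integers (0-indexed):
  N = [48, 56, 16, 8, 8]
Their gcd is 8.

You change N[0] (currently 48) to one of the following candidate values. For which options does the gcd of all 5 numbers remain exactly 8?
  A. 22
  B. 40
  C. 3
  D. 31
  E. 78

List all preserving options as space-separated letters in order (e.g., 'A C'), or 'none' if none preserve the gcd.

Old gcd = 8; gcd of others (without N[0]) = 8
New gcd for candidate v: gcd(8, v). Preserves old gcd iff gcd(8, v) = 8.
  Option A: v=22, gcd(8,22)=2 -> changes
  Option B: v=40, gcd(8,40)=8 -> preserves
  Option C: v=3, gcd(8,3)=1 -> changes
  Option D: v=31, gcd(8,31)=1 -> changes
  Option E: v=78, gcd(8,78)=2 -> changes

Answer: B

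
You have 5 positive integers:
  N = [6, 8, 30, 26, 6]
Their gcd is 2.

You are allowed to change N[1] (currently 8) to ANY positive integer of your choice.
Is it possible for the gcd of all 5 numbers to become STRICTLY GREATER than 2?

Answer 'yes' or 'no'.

Answer: no

Derivation:
Current gcd = 2
gcd of all OTHER numbers (without N[1]=8): gcd([6, 30, 26, 6]) = 2
The new gcd after any change is gcd(2, new_value).
This can be at most 2.
Since 2 = old gcd 2, the gcd can only stay the same or decrease.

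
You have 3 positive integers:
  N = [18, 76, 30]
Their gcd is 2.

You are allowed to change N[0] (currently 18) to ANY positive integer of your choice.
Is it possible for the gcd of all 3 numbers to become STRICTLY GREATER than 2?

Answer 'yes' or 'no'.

Answer: no

Derivation:
Current gcd = 2
gcd of all OTHER numbers (without N[0]=18): gcd([76, 30]) = 2
The new gcd after any change is gcd(2, new_value).
This can be at most 2.
Since 2 = old gcd 2, the gcd can only stay the same or decrease.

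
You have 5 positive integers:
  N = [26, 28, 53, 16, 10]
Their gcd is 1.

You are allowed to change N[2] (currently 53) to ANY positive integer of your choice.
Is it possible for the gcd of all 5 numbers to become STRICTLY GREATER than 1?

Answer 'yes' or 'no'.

Current gcd = 1
gcd of all OTHER numbers (without N[2]=53): gcd([26, 28, 16, 10]) = 2
The new gcd after any change is gcd(2, new_value).
This can be at most 2.
Since 2 > old gcd 1, the gcd CAN increase (e.g., set N[2] = 2).

Answer: yes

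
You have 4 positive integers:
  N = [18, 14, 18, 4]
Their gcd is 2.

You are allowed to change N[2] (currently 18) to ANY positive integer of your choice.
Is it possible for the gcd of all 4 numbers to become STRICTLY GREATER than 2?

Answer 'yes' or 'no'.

Answer: no

Derivation:
Current gcd = 2
gcd of all OTHER numbers (without N[2]=18): gcd([18, 14, 4]) = 2
The new gcd after any change is gcd(2, new_value).
This can be at most 2.
Since 2 = old gcd 2, the gcd can only stay the same or decrease.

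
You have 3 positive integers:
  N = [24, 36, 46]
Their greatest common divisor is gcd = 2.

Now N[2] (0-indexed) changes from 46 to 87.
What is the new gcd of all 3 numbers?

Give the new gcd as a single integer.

Numbers: [24, 36, 46], gcd = 2
Change: index 2, 46 -> 87
gcd of the OTHER numbers (without index 2): gcd([24, 36]) = 12
New gcd = gcd(g_others, new_val) = gcd(12, 87) = 3

Answer: 3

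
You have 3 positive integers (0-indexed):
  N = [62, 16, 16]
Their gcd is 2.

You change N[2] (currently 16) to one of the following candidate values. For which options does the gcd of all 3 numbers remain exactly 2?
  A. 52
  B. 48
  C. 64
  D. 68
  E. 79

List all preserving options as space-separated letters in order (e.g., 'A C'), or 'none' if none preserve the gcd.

Old gcd = 2; gcd of others (without N[2]) = 2
New gcd for candidate v: gcd(2, v). Preserves old gcd iff gcd(2, v) = 2.
  Option A: v=52, gcd(2,52)=2 -> preserves
  Option B: v=48, gcd(2,48)=2 -> preserves
  Option C: v=64, gcd(2,64)=2 -> preserves
  Option D: v=68, gcd(2,68)=2 -> preserves
  Option E: v=79, gcd(2,79)=1 -> changes

Answer: A B C D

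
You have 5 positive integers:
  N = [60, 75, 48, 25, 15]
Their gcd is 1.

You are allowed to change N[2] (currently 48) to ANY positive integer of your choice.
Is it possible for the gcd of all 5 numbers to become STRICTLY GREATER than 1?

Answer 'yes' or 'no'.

Current gcd = 1
gcd of all OTHER numbers (without N[2]=48): gcd([60, 75, 25, 15]) = 5
The new gcd after any change is gcd(5, new_value).
This can be at most 5.
Since 5 > old gcd 1, the gcd CAN increase (e.g., set N[2] = 5).

Answer: yes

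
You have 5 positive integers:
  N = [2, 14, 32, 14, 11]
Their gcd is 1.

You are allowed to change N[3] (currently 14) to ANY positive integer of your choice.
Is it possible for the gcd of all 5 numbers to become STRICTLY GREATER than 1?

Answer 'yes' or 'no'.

Answer: no

Derivation:
Current gcd = 1
gcd of all OTHER numbers (without N[3]=14): gcd([2, 14, 32, 11]) = 1
The new gcd after any change is gcd(1, new_value).
This can be at most 1.
Since 1 = old gcd 1, the gcd can only stay the same or decrease.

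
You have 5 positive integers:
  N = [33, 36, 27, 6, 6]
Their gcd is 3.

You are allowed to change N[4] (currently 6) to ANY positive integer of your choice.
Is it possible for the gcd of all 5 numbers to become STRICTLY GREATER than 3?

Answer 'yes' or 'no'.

Answer: no

Derivation:
Current gcd = 3
gcd of all OTHER numbers (without N[4]=6): gcd([33, 36, 27, 6]) = 3
The new gcd after any change is gcd(3, new_value).
This can be at most 3.
Since 3 = old gcd 3, the gcd can only stay the same or decrease.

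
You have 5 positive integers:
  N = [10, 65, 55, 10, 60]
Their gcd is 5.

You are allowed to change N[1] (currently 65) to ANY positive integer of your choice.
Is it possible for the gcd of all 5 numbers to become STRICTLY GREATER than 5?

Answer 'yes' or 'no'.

Answer: no

Derivation:
Current gcd = 5
gcd of all OTHER numbers (without N[1]=65): gcd([10, 55, 10, 60]) = 5
The new gcd after any change is gcd(5, new_value).
This can be at most 5.
Since 5 = old gcd 5, the gcd can only stay the same or decrease.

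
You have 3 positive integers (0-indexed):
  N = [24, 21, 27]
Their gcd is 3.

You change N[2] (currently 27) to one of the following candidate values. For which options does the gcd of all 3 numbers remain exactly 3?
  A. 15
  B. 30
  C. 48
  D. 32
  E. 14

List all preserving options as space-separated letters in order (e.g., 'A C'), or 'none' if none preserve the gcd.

Old gcd = 3; gcd of others (without N[2]) = 3
New gcd for candidate v: gcd(3, v). Preserves old gcd iff gcd(3, v) = 3.
  Option A: v=15, gcd(3,15)=3 -> preserves
  Option B: v=30, gcd(3,30)=3 -> preserves
  Option C: v=48, gcd(3,48)=3 -> preserves
  Option D: v=32, gcd(3,32)=1 -> changes
  Option E: v=14, gcd(3,14)=1 -> changes

Answer: A B C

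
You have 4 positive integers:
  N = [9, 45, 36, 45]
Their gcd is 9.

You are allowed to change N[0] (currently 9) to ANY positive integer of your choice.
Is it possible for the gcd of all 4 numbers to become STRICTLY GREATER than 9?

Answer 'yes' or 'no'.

Answer: no

Derivation:
Current gcd = 9
gcd of all OTHER numbers (without N[0]=9): gcd([45, 36, 45]) = 9
The new gcd after any change is gcd(9, new_value).
This can be at most 9.
Since 9 = old gcd 9, the gcd can only stay the same or decrease.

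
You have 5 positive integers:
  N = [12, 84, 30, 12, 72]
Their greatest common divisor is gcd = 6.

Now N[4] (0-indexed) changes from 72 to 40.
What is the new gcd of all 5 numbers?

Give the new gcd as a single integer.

Answer: 2

Derivation:
Numbers: [12, 84, 30, 12, 72], gcd = 6
Change: index 4, 72 -> 40
gcd of the OTHER numbers (without index 4): gcd([12, 84, 30, 12]) = 6
New gcd = gcd(g_others, new_val) = gcd(6, 40) = 2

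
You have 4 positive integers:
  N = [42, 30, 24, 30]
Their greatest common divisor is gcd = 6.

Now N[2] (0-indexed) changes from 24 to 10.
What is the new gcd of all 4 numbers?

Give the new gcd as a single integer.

Numbers: [42, 30, 24, 30], gcd = 6
Change: index 2, 24 -> 10
gcd of the OTHER numbers (without index 2): gcd([42, 30, 30]) = 6
New gcd = gcd(g_others, new_val) = gcd(6, 10) = 2

Answer: 2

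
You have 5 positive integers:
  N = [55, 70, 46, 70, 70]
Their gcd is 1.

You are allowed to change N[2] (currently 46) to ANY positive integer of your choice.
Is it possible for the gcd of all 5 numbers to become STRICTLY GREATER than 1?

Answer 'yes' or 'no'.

Current gcd = 1
gcd of all OTHER numbers (without N[2]=46): gcd([55, 70, 70, 70]) = 5
The new gcd after any change is gcd(5, new_value).
This can be at most 5.
Since 5 > old gcd 1, the gcd CAN increase (e.g., set N[2] = 5).

Answer: yes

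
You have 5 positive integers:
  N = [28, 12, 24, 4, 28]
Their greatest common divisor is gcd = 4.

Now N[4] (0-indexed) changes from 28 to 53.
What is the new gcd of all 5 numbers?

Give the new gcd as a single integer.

Answer: 1

Derivation:
Numbers: [28, 12, 24, 4, 28], gcd = 4
Change: index 4, 28 -> 53
gcd of the OTHER numbers (without index 4): gcd([28, 12, 24, 4]) = 4
New gcd = gcd(g_others, new_val) = gcd(4, 53) = 1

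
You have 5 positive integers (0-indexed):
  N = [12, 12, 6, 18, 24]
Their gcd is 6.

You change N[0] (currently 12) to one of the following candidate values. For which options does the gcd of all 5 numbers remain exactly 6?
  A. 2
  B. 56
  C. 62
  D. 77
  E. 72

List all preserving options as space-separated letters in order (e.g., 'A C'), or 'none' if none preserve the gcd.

Answer: E

Derivation:
Old gcd = 6; gcd of others (without N[0]) = 6
New gcd for candidate v: gcd(6, v). Preserves old gcd iff gcd(6, v) = 6.
  Option A: v=2, gcd(6,2)=2 -> changes
  Option B: v=56, gcd(6,56)=2 -> changes
  Option C: v=62, gcd(6,62)=2 -> changes
  Option D: v=77, gcd(6,77)=1 -> changes
  Option E: v=72, gcd(6,72)=6 -> preserves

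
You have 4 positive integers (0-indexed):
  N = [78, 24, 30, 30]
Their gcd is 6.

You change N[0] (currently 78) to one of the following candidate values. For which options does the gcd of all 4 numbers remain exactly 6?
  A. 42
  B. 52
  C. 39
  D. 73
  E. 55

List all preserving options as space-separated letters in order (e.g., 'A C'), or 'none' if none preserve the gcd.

Old gcd = 6; gcd of others (without N[0]) = 6
New gcd for candidate v: gcd(6, v). Preserves old gcd iff gcd(6, v) = 6.
  Option A: v=42, gcd(6,42)=6 -> preserves
  Option B: v=52, gcd(6,52)=2 -> changes
  Option C: v=39, gcd(6,39)=3 -> changes
  Option D: v=73, gcd(6,73)=1 -> changes
  Option E: v=55, gcd(6,55)=1 -> changes

Answer: A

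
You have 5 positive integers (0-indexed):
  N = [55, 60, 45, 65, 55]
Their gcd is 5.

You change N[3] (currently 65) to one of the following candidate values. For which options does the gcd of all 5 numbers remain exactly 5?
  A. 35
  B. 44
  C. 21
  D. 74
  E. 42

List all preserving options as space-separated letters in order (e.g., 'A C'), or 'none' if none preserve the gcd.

Old gcd = 5; gcd of others (without N[3]) = 5
New gcd for candidate v: gcd(5, v). Preserves old gcd iff gcd(5, v) = 5.
  Option A: v=35, gcd(5,35)=5 -> preserves
  Option B: v=44, gcd(5,44)=1 -> changes
  Option C: v=21, gcd(5,21)=1 -> changes
  Option D: v=74, gcd(5,74)=1 -> changes
  Option E: v=42, gcd(5,42)=1 -> changes

Answer: A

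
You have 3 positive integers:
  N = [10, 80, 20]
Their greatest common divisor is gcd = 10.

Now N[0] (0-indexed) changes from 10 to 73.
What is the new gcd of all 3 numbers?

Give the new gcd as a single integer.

Numbers: [10, 80, 20], gcd = 10
Change: index 0, 10 -> 73
gcd of the OTHER numbers (without index 0): gcd([80, 20]) = 20
New gcd = gcd(g_others, new_val) = gcd(20, 73) = 1

Answer: 1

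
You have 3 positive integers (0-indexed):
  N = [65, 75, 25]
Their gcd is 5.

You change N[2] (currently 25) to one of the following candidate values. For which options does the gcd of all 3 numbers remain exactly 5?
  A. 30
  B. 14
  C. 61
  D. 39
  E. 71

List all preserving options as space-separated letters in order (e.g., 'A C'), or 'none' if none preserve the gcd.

Old gcd = 5; gcd of others (without N[2]) = 5
New gcd for candidate v: gcd(5, v). Preserves old gcd iff gcd(5, v) = 5.
  Option A: v=30, gcd(5,30)=5 -> preserves
  Option B: v=14, gcd(5,14)=1 -> changes
  Option C: v=61, gcd(5,61)=1 -> changes
  Option D: v=39, gcd(5,39)=1 -> changes
  Option E: v=71, gcd(5,71)=1 -> changes

Answer: A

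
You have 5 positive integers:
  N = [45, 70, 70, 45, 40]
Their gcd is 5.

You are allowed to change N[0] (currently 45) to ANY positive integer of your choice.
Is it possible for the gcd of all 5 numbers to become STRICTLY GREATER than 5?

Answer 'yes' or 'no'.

Current gcd = 5
gcd of all OTHER numbers (without N[0]=45): gcd([70, 70, 45, 40]) = 5
The new gcd after any change is gcd(5, new_value).
This can be at most 5.
Since 5 = old gcd 5, the gcd can only stay the same or decrease.

Answer: no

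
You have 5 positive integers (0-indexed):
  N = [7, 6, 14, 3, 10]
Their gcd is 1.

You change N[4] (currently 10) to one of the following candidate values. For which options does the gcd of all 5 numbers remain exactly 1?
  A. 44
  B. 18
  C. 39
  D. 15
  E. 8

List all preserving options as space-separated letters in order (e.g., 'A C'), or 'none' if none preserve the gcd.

Old gcd = 1; gcd of others (without N[4]) = 1
New gcd for candidate v: gcd(1, v). Preserves old gcd iff gcd(1, v) = 1.
  Option A: v=44, gcd(1,44)=1 -> preserves
  Option B: v=18, gcd(1,18)=1 -> preserves
  Option C: v=39, gcd(1,39)=1 -> preserves
  Option D: v=15, gcd(1,15)=1 -> preserves
  Option E: v=8, gcd(1,8)=1 -> preserves

Answer: A B C D E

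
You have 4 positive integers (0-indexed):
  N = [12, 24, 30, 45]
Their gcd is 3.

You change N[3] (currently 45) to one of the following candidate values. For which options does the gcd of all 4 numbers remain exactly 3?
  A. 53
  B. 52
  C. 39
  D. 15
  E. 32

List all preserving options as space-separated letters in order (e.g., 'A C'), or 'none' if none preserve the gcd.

Old gcd = 3; gcd of others (without N[3]) = 6
New gcd for candidate v: gcd(6, v). Preserves old gcd iff gcd(6, v) = 3.
  Option A: v=53, gcd(6,53)=1 -> changes
  Option B: v=52, gcd(6,52)=2 -> changes
  Option C: v=39, gcd(6,39)=3 -> preserves
  Option D: v=15, gcd(6,15)=3 -> preserves
  Option E: v=32, gcd(6,32)=2 -> changes

Answer: C D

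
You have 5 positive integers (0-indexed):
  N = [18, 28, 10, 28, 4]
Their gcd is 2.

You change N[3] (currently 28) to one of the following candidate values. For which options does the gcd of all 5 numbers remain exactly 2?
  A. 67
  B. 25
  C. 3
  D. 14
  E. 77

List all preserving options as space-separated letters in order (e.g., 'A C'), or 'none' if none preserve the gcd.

Answer: D

Derivation:
Old gcd = 2; gcd of others (without N[3]) = 2
New gcd for candidate v: gcd(2, v). Preserves old gcd iff gcd(2, v) = 2.
  Option A: v=67, gcd(2,67)=1 -> changes
  Option B: v=25, gcd(2,25)=1 -> changes
  Option C: v=3, gcd(2,3)=1 -> changes
  Option D: v=14, gcd(2,14)=2 -> preserves
  Option E: v=77, gcd(2,77)=1 -> changes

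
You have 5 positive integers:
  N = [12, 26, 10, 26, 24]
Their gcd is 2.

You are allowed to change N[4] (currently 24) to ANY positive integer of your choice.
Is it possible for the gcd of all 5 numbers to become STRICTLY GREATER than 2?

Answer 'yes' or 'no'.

Answer: no

Derivation:
Current gcd = 2
gcd of all OTHER numbers (without N[4]=24): gcd([12, 26, 10, 26]) = 2
The new gcd after any change is gcd(2, new_value).
This can be at most 2.
Since 2 = old gcd 2, the gcd can only stay the same or decrease.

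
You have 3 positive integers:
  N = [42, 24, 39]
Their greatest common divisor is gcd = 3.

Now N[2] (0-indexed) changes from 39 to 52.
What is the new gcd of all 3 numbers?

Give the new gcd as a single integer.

Numbers: [42, 24, 39], gcd = 3
Change: index 2, 39 -> 52
gcd of the OTHER numbers (without index 2): gcd([42, 24]) = 6
New gcd = gcd(g_others, new_val) = gcd(6, 52) = 2

Answer: 2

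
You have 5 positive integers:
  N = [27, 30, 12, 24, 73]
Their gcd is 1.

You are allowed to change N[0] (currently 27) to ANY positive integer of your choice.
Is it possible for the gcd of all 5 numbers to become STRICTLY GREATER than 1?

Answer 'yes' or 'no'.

Answer: no

Derivation:
Current gcd = 1
gcd of all OTHER numbers (without N[0]=27): gcd([30, 12, 24, 73]) = 1
The new gcd after any change is gcd(1, new_value).
This can be at most 1.
Since 1 = old gcd 1, the gcd can only stay the same or decrease.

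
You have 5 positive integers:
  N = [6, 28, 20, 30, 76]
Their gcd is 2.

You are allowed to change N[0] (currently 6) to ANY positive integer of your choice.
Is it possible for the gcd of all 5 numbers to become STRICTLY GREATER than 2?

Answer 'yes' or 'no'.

Answer: no

Derivation:
Current gcd = 2
gcd of all OTHER numbers (without N[0]=6): gcd([28, 20, 30, 76]) = 2
The new gcd after any change is gcd(2, new_value).
This can be at most 2.
Since 2 = old gcd 2, the gcd can only stay the same or decrease.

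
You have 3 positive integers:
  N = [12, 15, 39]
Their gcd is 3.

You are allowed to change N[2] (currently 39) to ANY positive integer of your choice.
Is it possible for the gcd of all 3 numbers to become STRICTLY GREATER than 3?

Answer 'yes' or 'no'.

Current gcd = 3
gcd of all OTHER numbers (without N[2]=39): gcd([12, 15]) = 3
The new gcd after any change is gcd(3, new_value).
This can be at most 3.
Since 3 = old gcd 3, the gcd can only stay the same or decrease.

Answer: no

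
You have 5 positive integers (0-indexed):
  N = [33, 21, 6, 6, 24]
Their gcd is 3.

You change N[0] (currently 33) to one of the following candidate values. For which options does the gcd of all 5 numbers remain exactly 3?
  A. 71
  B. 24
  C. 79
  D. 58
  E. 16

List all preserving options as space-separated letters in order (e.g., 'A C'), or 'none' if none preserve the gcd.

Old gcd = 3; gcd of others (without N[0]) = 3
New gcd for candidate v: gcd(3, v). Preserves old gcd iff gcd(3, v) = 3.
  Option A: v=71, gcd(3,71)=1 -> changes
  Option B: v=24, gcd(3,24)=3 -> preserves
  Option C: v=79, gcd(3,79)=1 -> changes
  Option D: v=58, gcd(3,58)=1 -> changes
  Option E: v=16, gcd(3,16)=1 -> changes

Answer: B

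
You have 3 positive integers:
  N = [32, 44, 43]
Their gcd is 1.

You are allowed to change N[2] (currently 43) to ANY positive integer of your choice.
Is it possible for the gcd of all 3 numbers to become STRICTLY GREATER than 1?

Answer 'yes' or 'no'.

Current gcd = 1
gcd of all OTHER numbers (without N[2]=43): gcd([32, 44]) = 4
The new gcd after any change is gcd(4, new_value).
This can be at most 4.
Since 4 > old gcd 1, the gcd CAN increase (e.g., set N[2] = 4).

Answer: yes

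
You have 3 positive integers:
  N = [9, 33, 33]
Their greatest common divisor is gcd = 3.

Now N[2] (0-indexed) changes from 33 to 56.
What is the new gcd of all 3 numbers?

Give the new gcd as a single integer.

Answer: 1

Derivation:
Numbers: [9, 33, 33], gcd = 3
Change: index 2, 33 -> 56
gcd of the OTHER numbers (without index 2): gcd([9, 33]) = 3
New gcd = gcd(g_others, new_val) = gcd(3, 56) = 1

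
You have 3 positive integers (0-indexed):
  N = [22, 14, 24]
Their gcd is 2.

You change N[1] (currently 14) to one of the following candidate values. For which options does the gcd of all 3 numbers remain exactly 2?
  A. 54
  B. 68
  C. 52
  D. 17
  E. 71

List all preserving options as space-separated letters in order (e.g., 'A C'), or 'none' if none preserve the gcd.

Answer: A B C

Derivation:
Old gcd = 2; gcd of others (without N[1]) = 2
New gcd for candidate v: gcd(2, v). Preserves old gcd iff gcd(2, v) = 2.
  Option A: v=54, gcd(2,54)=2 -> preserves
  Option B: v=68, gcd(2,68)=2 -> preserves
  Option C: v=52, gcd(2,52)=2 -> preserves
  Option D: v=17, gcd(2,17)=1 -> changes
  Option E: v=71, gcd(2,71)=1 -> changes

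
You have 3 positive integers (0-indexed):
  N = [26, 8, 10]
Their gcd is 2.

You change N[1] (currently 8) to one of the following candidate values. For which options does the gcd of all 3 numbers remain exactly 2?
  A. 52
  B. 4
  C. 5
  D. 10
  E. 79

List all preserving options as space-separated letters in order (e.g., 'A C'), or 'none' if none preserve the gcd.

Answer: A B D

Derivation:
Old gcd = 2; gcd of others (without N[1]) = 2
New gcd for candidate v: gcd(2, v). Preserves old gcd iff gcd(2, v) = 2.
  Option A: v=52, gcd(2,52)=2 -> preserves
  Option B: v=4, gcd(2,4)=2 -> preserves
  Option C: v=5, gcd(2,5)=1 -> changes
  Option D: v=10, gcd(2,10)=2 -> preserves
  Option E: v=79, gcd(2,79)=1 -> changes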